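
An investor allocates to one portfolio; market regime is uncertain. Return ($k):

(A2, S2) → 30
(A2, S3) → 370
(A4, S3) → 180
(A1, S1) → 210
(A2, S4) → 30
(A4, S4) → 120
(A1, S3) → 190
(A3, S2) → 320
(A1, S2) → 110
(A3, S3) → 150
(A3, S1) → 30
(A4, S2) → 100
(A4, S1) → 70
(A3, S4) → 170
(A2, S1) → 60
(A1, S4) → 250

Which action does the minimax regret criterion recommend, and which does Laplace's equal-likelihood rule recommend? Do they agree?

Column bests: S1=210, S2=320, S3=370, S4=250.
A1 regrets: 0, 210, 180, 0 → max 210
A2 regrets: 150, 290, 0, 220 → max 290
A3 regrets: 180, 0, 220, 80 → max 220
A4 regrets: 140, 220, 190, 130 → max 220
Smallest max regret = 210 → A1.
Row averages: A1=190, A2=122.5, A3=167.5, A4=117.5
Highest average = 190 → A1.

minimax regret → A1; laplace → A1 (agree)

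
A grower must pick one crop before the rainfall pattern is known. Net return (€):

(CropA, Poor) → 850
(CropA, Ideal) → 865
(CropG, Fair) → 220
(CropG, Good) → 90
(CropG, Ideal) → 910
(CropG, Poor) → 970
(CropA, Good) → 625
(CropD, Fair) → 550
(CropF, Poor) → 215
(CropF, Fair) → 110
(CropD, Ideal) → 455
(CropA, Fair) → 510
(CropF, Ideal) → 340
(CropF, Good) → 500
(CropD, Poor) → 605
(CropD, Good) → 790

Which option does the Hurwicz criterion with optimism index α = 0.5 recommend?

CropD: 0.5·790 + 0.5·455 = 622.5
CropG: 0.5·970 + 0.5·90 = 530
CropF: 0.5·500 + 0.5·110 = 305
CropA: 0.5·865 + 0.5·510 = 687.5
Highest Hurwicz score = 687.5 → CropA.

CropA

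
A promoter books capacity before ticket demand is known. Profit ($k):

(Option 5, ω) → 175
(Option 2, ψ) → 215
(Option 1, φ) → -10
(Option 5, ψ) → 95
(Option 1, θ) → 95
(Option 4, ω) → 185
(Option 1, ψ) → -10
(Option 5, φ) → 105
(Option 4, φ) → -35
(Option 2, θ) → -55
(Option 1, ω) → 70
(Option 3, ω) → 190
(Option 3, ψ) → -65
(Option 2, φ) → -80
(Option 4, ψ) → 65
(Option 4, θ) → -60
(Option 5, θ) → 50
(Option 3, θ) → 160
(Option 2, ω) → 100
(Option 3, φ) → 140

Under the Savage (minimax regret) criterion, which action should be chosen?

Option 5

Column bests: θ=160, φ=140, ψ=215, ω=190.
Option 1 regrets: 65, 150, 225, 120 → max 225
Option 2 regrets: 215, 220, 0, 90 → max 220
Option 3 regrets: 0, 0, 280, 0 → max 280
Option 4 regrets: 220, 175, 150, 5 → max 220
Option 5 regrets: 110, 35, 120, 15 → max 120
Smallest max regret = 120 → Option 5.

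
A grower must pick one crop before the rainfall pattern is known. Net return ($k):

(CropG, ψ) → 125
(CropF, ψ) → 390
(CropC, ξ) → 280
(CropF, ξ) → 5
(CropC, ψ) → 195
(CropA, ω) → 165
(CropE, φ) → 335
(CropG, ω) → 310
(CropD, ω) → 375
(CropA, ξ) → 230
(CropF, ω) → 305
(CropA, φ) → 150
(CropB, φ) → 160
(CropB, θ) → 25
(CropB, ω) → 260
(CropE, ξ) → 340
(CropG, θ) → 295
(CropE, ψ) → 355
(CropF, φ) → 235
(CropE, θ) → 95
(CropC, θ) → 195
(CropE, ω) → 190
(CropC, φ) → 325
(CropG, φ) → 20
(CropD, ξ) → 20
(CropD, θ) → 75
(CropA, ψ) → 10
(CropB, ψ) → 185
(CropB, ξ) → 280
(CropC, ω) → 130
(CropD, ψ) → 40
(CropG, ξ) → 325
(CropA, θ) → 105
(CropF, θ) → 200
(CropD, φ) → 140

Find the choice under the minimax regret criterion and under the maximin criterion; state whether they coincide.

Column bests: θ=295, φ=335, ψ=390, ω=375, ξ=340.
CropA regrets: 190, 185, 380, 210, 110 → max 380
CropG regrets: 0, 315, 265, 65, 15 → max 315
CropF regrets: 95, 100, 0, 70, 335 → max 335
CropB regrets: 270, 175, 205, 115, 60 → max 270
CropE regrets: 200, 0, 35, 185, 0 → max 200
CropD regrets: 220, 195, 350, 0, 320 → max 350
CropC regrets: 100, 10, 195, 245, 60 → max 245
Smallest max regret = 200 → CropE.
Row minima: CropA=10, CropG=20, CropF=5, CropB=25, CropE=95, CropD=20, CropC=130
Best worst-case = 130 → CropC.

minimax regret → CropE; maximin → CropC (disagree)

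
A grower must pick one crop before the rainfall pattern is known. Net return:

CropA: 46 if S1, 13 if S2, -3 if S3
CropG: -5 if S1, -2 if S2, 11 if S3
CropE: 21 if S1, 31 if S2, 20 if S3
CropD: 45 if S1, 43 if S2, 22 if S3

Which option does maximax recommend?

CropA

Row maxima: CropA=46, CropG=11, CropE=31, CropD=45
Best best-case = 46 → CropA.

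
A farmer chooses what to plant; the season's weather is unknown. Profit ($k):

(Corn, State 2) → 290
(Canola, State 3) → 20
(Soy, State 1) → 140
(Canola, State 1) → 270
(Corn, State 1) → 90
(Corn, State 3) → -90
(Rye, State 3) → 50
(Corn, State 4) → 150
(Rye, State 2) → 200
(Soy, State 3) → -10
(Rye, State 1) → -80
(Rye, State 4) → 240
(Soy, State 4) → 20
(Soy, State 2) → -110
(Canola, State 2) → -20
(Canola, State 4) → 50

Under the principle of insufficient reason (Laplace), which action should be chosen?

Row averages: Canola=80, Soy=10, Rye=102.5, Corn=110
Highest average = 110 → Corn.

Corn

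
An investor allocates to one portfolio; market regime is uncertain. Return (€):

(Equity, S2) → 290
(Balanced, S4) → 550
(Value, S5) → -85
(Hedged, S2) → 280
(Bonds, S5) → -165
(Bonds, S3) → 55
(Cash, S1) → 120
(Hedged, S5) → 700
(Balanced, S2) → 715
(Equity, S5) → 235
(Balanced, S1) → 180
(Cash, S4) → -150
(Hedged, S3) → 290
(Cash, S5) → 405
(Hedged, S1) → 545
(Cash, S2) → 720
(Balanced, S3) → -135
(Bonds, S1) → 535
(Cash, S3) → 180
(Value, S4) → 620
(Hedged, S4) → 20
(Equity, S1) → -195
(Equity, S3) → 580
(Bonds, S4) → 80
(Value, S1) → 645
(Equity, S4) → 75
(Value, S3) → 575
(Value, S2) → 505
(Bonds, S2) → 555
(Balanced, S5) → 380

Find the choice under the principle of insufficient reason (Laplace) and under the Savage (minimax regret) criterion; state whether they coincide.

laplace → Value; minimax regret → Hedged (disagree)

Row averages: Balanced=338, Bonds=212, Cash=255, Hedged=367, Value=452, Equity=197
Highest average = 452 → Value.
Column bests: S1=645, S2=720, S3=580, S4=620, S5=700.
Balanced regrets: 465, 5, 715, 70, 320 → max 715
Bonds regrets: 110, 165, 525, 540, 865 → max 865
Cash regrets: 525, 0, 400, 770, 295 → max 770
Hedged regrets: 100, 440, 290, 600, 0 → max 600
Value regrets: 0, 215, 5, 0, 785 → max 785
Equity regrets: 840, 430, 0, 545, 465 → max 840
Smallest max regret = 600 → Hedged.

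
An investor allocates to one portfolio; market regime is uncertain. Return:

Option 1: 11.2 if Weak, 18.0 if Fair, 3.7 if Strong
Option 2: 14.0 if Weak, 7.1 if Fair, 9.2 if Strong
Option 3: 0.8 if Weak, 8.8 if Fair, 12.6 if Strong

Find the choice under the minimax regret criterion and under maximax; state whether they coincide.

Column bests: Weak=14.0, Fair=18.0, Strong=12.6.
Option 1 regrets: 2.8, 0.0, 8.9 → max 8.9
Option 2 regrets: 0.0, 10.9, 3.4 → max 10.9
Option 3 regrets: 13.2, 9.2, 0.0 → max 13.2
Smallest max regret = 8.9 → Option 1.
Row maxima: Option 1=18.0, Option 2=14.0, Option 3=12.6
Best best-case = 18.0 → Option 1.

minimax regret → Option 1; maximax → Option 1 (agree)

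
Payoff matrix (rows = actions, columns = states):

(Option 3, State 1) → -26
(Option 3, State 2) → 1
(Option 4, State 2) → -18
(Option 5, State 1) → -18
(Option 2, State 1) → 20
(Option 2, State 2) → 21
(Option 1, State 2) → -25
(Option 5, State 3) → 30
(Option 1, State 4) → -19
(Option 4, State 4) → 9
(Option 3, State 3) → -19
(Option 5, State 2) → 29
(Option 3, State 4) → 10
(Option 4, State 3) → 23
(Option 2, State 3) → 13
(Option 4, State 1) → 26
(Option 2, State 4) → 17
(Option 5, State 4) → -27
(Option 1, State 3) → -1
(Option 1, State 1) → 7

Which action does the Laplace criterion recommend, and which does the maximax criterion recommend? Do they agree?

laplace → Option 2; maximax → Option 5 (disagree)

Row averages: Option 1=-9.5, Option 2=17.75, Option 3=-8.5, Option 4=10, Option 5=3.5
Highest average = 17.75 → Option 2.
Row maxima: Option 1=7, Option 2=21, Option 3=10, Option 4=26, Option 5=30
Best best-case = 30 → Option 5.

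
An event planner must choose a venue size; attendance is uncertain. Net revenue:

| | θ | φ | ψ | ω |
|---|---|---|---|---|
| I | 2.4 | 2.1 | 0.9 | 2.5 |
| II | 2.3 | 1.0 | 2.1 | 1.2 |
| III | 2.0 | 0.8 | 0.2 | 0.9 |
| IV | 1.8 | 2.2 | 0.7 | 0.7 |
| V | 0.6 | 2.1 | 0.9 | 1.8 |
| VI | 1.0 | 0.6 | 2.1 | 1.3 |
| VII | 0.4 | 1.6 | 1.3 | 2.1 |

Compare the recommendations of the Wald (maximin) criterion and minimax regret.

maximin → II; minimax regret → I (disagree)

Row minima: I=0.9, II=1.0, III=0.2, IV=0.7, V=0.6, VI=0.6, VII=0.4
Best worst-case = 1.0 → II.
Column bests: θ=2.4, φ=2.2, ψ=2.1, ω=2.5.
I regrets: 0.0, 0.1, 1.2, 0.0 → max 1.2
II regrets: 0.1, 1.2, 0.0, 1.3 → max 1.3
III regrets: 0.4, 1.4, 1.9, 1.6 → max 1.9
IV regrets: 0.6, 0.0, 1.4, 1.8 → max 1.8
V regrets: 1.8, 0.1, 1.2, 0.7 → max 1.8
VI regrets: 1.4, 1.6, 0.0, 1.2 → max 1.6
VII regrets: 2.0, 0.6, 0.8, 0.4 → max 2.0
Smallest max regret = 1.2 → I.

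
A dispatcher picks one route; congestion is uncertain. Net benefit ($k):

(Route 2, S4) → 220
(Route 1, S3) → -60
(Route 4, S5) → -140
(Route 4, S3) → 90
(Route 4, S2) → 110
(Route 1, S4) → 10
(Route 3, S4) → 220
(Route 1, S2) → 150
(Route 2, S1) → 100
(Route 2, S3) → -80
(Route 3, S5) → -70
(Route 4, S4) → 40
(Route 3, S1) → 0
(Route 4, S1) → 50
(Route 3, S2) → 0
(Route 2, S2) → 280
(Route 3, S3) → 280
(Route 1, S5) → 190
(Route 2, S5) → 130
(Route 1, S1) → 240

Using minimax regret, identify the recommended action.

Column bests: S1=240, S2=280, S3=280, S4=220, S5=190.
Route 1 regrets: 0, 130, 340, 210, 0 → max 340
Route 2 regrets: 140, 0, 360, 0, 60 → max 360
Route 3 regrets: 240, 280, 0, 0, 260 → max 280
Route 4 regrets: 190, 170, 190, 180, 330 → max 330
Smallest max regret = 280 → Route 3.

Route 3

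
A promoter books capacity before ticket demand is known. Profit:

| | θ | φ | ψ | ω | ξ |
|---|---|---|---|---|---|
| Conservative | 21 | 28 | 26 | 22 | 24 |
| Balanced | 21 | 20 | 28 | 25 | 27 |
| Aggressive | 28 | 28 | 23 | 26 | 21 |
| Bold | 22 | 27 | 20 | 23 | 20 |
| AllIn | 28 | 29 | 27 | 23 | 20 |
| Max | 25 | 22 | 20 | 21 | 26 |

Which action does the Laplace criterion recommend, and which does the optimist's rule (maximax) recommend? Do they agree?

laplace → AllIn; maximax → AllIn (agree)

Row averages: Conservative=24.2, Balanced=24.2, Aggressive=25.2, Bold=22.4, AllIn=25.4, Max=22.8
Highest average = 25.4 → AllIn.
Row maxima: Conservative=28, Balanced=28, Aggressive=28, Bold=27, AllIn=29, Max=26
Best best-case = 29 → AllIn.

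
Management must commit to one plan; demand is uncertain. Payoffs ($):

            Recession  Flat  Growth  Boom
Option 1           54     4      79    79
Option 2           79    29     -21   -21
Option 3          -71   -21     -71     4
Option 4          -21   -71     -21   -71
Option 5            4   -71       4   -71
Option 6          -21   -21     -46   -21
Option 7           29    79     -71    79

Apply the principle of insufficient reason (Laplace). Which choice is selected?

Option 1

Row averages: Option 1=54, Option 2=16.5, Option 3=-39.75, Option 4=-46, Option 5=-33.5, Option 6=-27.25, Option 7=29
Highest average = 54 → Option 1.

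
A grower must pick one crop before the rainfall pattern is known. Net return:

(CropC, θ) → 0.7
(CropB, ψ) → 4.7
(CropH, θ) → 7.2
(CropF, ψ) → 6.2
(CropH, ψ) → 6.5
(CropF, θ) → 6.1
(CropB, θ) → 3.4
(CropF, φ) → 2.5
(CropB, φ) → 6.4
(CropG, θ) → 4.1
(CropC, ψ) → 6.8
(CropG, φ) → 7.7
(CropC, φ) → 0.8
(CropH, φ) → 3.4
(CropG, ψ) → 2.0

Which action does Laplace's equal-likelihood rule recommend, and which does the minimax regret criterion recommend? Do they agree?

Row averages: CropB=29/6, CropF=74/15, CropG=4.6, CropH=5.7, CropC=83/30
Highest average = 5.7 → CropH.
Column bests: θ=7.2, φ=7.7, ψ=6.8.
CropB regrets: 3.8, 1.3, 2.1 → max 3.8
CropF regrets: 1.1, 5.2, 0.6 → max 5.2
CropG regrets: 3.1, 0.0, 4.8 → max 4.8
CropH regrets: 0.0, 4.3, 0.3 → max 4.3
CropC regrets: 6.5, 6.9, 0.0 → max 6.9
Smallest max regret = 3.8 → CropB.

laplace → CropH; minimax regret → CropB (disagree)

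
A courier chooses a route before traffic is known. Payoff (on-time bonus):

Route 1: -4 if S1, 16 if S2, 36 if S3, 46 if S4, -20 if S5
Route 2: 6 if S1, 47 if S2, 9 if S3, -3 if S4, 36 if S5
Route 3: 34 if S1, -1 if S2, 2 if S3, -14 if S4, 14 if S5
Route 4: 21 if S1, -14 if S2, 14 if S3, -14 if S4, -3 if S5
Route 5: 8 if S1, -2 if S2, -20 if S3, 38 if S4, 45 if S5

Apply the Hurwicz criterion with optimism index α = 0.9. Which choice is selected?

Route 2

Route 1: 0.9·46 + 0.1·(-20) = 39.4
Route 2: 0.9·47 + 0.1·(-3) = 42
Route 3: 0.9·34 + 0.1·(-14) = 29.2
Route 4: 0.9·21 + 0.1·(-14) = 17.5
Route 5: 0.9·45 + 0.1·(-20) = 38.5
Highest Hurwicz score = 42 → Route 2.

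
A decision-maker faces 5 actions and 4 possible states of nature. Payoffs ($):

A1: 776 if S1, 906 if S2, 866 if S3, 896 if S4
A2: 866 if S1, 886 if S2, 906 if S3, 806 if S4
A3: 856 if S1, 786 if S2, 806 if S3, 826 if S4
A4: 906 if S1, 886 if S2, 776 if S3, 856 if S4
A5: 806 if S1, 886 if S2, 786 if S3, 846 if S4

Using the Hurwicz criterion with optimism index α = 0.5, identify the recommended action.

A1: 0.5·906 + 0.5·776 = 841
A2: 0.5·906 + 0.5·806 = 856
A3: 0.5·856 + 0.5·786 = 821
A4: 0.5·906 + 0.5·776 = 841
A5: 0.5·886 + 0.5·786 = 836
Highest Hurwicz score = 856 → A2.

A2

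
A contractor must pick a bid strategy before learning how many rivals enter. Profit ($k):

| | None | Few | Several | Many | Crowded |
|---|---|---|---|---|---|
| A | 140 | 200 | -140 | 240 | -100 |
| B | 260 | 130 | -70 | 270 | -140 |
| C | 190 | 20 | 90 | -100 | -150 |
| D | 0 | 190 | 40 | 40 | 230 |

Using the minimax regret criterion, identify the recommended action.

Column bests: None=260, Few=200, Several=90, Many=270, Crowded=230.
A regrets: 120, 0, 230, 30, 330 → max 330
B regrets: 0, 70, 160, 0, 370 → max 370
C regrets: 70, 180, 0, 370, 380 → max 380
D regrets: 260, 10, 50, 230, 0 → max 260
Smallest max regret = 260 → D.

D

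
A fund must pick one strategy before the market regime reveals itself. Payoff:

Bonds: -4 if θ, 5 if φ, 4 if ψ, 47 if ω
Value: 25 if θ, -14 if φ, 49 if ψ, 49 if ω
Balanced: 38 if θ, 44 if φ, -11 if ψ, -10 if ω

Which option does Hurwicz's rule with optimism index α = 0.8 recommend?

Bonds

Bonds: 0.8·47 + 0.2·(-4) = 36.8
Value: 0.8·49 + 0.2·(-14) = 36.4
Balanced: 0.8·44 + 0.2·(-11) = 33
Highest Hurwicz score = 36.8 → Bonds.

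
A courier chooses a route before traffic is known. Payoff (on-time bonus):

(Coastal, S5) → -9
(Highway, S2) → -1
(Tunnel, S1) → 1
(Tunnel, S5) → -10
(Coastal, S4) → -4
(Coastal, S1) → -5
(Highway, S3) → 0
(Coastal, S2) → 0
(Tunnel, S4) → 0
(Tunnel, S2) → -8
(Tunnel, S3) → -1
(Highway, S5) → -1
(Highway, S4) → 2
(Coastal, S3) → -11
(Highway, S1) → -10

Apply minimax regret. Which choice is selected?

Column bests: S1=1, S2=0, S3=0, S4=2, S5=-1.
Tunnel regrets: 0, 8, 1, 2, 9 → max 9
Highway regrets: 11, 1, 0, 0, 0 → max 11
Coastal regrets: 6, 0, 11, 6, 8 → max 11
Smallest max regret = 9 → Tunnel.

Tunnel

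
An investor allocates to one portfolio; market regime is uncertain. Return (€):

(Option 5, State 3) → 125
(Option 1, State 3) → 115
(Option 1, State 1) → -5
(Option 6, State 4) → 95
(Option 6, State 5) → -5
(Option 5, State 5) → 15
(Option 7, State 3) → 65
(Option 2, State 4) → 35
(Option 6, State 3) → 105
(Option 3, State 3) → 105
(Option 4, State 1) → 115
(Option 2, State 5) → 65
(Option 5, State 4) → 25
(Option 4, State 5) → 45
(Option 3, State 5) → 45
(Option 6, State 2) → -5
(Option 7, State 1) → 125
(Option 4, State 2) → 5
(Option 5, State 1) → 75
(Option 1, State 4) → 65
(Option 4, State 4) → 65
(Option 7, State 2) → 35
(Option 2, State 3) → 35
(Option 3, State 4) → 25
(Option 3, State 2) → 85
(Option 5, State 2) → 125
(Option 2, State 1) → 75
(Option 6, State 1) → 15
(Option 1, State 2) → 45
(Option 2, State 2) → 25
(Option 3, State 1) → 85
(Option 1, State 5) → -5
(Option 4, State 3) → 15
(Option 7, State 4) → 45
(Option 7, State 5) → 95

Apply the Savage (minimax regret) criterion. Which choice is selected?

Option 3

Column bests: State 1=125, State 2=125, State 3=125, State 4=95, State 5=95.
Option 1 regrets: 130, 80, 10, 30, 100 → max 130
Option 2 regrets: 50, 100, 90, 60, 30 → max 100
Option 3 regrets: 40, 40, 20, 70, 50 → max 70
Option 4 regrets: 10, 120, 110, 30, 50 → max 120
Option 5 regrets: 50, 0, 0, 70, 80 → max 80
Option 6 regrets: 110, 130, 20, 0, 100 → max 130
Option 7 regrets: 0, 90, 60, 50, 0 → max 90
Smallest max regret = 70 → Option 3.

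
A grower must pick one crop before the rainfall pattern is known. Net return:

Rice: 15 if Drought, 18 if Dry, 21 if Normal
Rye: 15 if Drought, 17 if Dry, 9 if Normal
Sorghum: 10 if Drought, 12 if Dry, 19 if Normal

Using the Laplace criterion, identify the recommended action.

Rice

Row averages: Rice=18, Rye=41/3, Sorghum=41/3
Highest average = 18 → Rice.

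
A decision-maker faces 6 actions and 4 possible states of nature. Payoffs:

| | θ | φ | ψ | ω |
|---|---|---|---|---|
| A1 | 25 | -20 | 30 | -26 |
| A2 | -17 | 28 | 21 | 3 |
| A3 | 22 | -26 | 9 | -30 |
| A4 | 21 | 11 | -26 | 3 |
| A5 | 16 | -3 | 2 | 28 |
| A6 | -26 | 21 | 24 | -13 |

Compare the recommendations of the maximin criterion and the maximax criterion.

maximin → A5; maximax → A1 (disagree)

Row minima: A1=-26, A2=-17, A3=-30, A4=-26, A5=-3, A6=-26
Best worst-case = -3 → A5.
Row maxima: A1=30, A2=28, A3=22, A4=21, A5=28, A6=24
Best best-case = 30 → A1.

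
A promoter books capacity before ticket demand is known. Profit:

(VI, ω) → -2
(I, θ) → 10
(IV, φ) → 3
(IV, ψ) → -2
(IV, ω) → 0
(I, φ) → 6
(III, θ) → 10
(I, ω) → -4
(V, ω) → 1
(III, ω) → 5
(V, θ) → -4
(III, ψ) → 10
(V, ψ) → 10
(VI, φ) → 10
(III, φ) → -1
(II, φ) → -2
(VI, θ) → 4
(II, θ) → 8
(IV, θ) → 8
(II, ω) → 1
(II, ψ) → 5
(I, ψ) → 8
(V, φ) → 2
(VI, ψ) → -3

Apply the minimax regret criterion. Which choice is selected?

Column bests: θ=10, φ=10, ψ=10, ω=5.
I regrets: 0, 4, 2, 9 → max 9
II regrets: 2, 12, 5, 4 → max 12
III regrets: 0, 11, 0, 0 → max 11
IV regrets: 2, 7, 12, 5 → max 12
V regrets: 14, 8, 0, 4 → max 14
VI regrets: 6, 0, 13, 7 → max 13
Smallest max regret = 9 → I.

I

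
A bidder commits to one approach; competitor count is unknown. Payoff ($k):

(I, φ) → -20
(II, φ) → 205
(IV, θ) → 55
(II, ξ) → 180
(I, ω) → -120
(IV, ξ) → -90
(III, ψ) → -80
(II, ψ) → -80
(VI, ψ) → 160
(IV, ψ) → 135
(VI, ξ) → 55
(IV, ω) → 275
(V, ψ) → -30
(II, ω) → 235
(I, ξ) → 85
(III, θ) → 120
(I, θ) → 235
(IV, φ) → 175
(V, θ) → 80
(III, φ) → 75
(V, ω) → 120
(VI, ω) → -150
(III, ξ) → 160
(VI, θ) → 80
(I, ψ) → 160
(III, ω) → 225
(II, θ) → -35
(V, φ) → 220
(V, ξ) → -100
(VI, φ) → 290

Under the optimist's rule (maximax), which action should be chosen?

Row maxima: I=235, II=235, III=225, IV=275, V=220, VI=290
Best best-case = 290 → VI.

VI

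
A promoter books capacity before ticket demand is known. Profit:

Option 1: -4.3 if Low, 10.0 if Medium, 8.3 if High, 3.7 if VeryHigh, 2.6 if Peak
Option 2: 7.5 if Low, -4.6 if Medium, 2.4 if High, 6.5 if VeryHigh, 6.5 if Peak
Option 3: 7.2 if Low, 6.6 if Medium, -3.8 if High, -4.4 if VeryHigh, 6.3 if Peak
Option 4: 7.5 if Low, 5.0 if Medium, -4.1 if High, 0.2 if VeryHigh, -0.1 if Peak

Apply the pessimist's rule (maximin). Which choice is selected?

Option 4

Row minima: Option 1=-4.3, Option 2=-4.6, Option 3=-4.4, Option 4=-4.1
Best worst-case = -4.1 → Option 4.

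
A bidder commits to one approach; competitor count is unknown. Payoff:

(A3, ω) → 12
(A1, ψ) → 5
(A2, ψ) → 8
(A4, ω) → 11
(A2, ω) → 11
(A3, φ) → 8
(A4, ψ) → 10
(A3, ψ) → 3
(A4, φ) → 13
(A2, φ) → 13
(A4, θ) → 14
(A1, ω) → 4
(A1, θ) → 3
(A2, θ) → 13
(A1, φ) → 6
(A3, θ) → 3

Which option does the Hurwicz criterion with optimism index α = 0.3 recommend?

A4

A1: 0.3·6 + 0.7·3 = 3.9
A2: 0.3·13 + 0.7·8 = 9.5
A3: 0.3·12 + 0.7·3 = 5.7
A4: 0.3·14 + 0.7·10 = 11.2
Highest Hurwicz score = 11.2 → A4.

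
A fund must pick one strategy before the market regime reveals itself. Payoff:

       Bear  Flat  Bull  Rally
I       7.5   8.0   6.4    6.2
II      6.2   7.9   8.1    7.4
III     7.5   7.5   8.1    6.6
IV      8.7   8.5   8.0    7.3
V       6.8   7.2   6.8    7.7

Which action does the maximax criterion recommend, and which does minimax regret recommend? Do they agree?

maximax → IV; minimax regret → IV (agree)

Row maxima: I=8.0, II=8.1, III=8.1, IV=8.7, V=7.7
Best best-case = 8.7 → IV.
Column bests: Bear=8.7, Flat=8.5, Bull=8.1, Rally=7.7.
I regrets: 1.2, 0.5, 1.7, 1.5 → max 1.7
II regrets: 2.5, 0.6, 0.0, 0.3 → max 2.5
III regrets: 1.2, 1.0, 0.0, 1.1 → max 1.2
IV regrets: 0.0, 0.0, 0.1, 0.4 → max 0.4
V regrets: 1.9, 1.3, 1.3, 0.0 → max 1.9
Smallest max regret = 0.4 → IV.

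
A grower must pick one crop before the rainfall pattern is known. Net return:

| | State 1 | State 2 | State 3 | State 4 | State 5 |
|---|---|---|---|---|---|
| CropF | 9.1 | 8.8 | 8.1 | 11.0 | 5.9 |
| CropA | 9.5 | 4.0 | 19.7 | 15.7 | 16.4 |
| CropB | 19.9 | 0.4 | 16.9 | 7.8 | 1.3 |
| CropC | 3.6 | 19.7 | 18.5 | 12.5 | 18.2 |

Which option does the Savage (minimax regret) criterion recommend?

Column bests: State 1=19.9, State 2=19.7, State 3=19.7, State 4=15.7, State 5=18.2.
CropF regrets: 10.8, 10.9, 11.6, 4.7, 12.3 → max 12.3
CropA regrets: 10.4, 15.7, 0.0, 0.0, 1.8 → max 15.7
CropB regrets: 0.0, 19.3, 2.8, 7.9, 16.9 → max 19.3
CropC regrets: 16.3, 0.0, 1.2, 3.2, 0.0 → max 16.3
Smallest max regret = 12.3 → CropF.

CropF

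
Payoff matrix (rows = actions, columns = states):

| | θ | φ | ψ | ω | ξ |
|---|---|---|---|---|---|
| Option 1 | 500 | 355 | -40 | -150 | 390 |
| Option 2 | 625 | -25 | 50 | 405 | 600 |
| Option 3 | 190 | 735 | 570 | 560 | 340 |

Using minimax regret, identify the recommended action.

Column bests: θ=625, φ=735, ψ=570, ω=560, ξ=600.
Option 1 regrets: 125, 380, 610, 710, 210 → max 710
Option 2 regrets: 0, 760, 520, 155, 0 → max 760
Option 3 regrets: 435, 0, 0, 0, 260 → max 435
Smallest max regret = 435 → Option 3.

Option 3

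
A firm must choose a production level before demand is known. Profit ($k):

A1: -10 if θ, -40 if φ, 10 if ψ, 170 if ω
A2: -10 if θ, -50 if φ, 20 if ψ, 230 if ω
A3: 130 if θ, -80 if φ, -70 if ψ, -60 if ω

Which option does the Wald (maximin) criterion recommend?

Row minima: A1=-40, A2=-50, A3=-80
Best worst-case = -40 → A1.

A1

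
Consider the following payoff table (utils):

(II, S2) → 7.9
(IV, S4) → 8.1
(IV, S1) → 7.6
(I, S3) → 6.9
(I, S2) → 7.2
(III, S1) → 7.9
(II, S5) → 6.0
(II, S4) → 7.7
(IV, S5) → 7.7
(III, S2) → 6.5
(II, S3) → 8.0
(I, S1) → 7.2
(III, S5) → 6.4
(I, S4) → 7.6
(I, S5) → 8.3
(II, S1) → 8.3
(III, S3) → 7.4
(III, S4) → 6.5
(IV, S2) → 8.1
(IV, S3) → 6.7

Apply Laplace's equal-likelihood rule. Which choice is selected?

IV

Row averages: I=7.44, II=7.58, III=6.94, IV=7.64
Highest average = 7.64 → IV.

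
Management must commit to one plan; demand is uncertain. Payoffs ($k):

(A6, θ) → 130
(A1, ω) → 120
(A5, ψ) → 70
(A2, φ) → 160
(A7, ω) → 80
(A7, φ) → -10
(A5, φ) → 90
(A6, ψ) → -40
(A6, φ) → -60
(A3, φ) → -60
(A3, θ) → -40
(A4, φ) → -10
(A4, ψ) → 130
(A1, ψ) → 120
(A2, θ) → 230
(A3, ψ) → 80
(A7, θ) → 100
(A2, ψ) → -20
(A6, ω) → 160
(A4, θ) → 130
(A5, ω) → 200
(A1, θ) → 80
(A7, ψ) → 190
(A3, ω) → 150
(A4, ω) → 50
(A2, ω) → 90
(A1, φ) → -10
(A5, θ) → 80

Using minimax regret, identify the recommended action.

Column bests: θ=230, φ=160, ψ=190, ω=200.
A1 regrets: 150, 170, 70, 80 → max 170
A2 regrets: 0, 0, 210, 110 → max 210
A3 regrets: 270, 220, 110, 50 → max 270
A4 regrets: 100, 170, 60, 150 → max 170
A5 regrets: 150, 70, 120, 0 → max 150
A6 regrets: 100, 220, 230, 40 → max 230
A7 regrets: 130, 170, 0, 120 → max 170
Smallest max regret = 150 → A5.

A5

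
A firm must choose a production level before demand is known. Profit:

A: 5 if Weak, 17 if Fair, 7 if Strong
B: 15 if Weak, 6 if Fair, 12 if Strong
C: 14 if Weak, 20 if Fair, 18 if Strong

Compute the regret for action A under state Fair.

3

Best payoff under Fair is 20.
Regret = 20 − 17 = 3.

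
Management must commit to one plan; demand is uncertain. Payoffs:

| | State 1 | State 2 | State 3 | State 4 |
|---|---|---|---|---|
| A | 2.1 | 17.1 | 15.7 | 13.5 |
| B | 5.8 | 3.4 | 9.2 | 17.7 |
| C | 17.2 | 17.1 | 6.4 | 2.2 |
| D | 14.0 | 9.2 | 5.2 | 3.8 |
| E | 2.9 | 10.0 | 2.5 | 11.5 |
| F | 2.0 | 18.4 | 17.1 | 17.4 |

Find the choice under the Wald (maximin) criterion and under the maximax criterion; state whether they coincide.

Row minima: A=2.1, B=3.4, C=2.2, D=3.8, E=2.5, F=2.0
Best worst-case = 3.8 → D.
Row maxima: A=17.1, B=17.7, C=17.2, D=14.0, E=11.5, F=18.4
Best best-case = 18.4 → F.

maximin → D; maximax → F (disagree)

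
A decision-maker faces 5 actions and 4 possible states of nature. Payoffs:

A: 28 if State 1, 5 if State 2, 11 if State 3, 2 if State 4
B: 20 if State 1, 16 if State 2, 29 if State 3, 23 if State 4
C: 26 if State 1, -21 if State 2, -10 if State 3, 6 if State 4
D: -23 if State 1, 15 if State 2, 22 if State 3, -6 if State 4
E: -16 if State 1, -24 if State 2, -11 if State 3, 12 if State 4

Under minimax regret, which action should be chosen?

B

Column bests: State 1=28, State 2=16, State 3=29, State 4=23.
A regrets: 0, 11, 18, 21 → max 21
B regrets: 8, 0, 0, 0 → max 8
C regrets: 2, 37, 39, 17 → max 39
D regrets: 51, 1, 7, 29 → max 51
E regrets: 44, 40, 40, 11 → max 44
Smallest max regret = 8 → B.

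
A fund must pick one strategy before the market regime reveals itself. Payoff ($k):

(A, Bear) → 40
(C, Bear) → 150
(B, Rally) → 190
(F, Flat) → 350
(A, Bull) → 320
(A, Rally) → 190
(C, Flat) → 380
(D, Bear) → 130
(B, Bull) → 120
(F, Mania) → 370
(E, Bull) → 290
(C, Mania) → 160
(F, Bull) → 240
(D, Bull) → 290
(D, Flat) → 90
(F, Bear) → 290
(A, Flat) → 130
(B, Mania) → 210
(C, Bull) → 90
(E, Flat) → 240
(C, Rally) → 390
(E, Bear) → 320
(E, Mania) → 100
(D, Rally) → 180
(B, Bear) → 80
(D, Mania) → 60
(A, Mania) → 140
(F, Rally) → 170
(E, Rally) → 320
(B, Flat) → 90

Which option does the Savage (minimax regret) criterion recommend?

F

Column bests: Bear=320, Flat=380, Bull=320, Rally=390, Mania=370.
A regrets: 280, 250, 0, 200, 230 → max 280
B regrets: 240, 290, 200, 200, 160 → max 290
C regrets: 170, 0, 230, 0, 210 → max 230
D regrets: 190, 290, 30, 210, 310 → max 310
E regrets: 0, 140, 30, 70, 270 → max 270
F regrets: 30, 30, 80, 220, 0 → max 220
Smallest max regret = 220 → F.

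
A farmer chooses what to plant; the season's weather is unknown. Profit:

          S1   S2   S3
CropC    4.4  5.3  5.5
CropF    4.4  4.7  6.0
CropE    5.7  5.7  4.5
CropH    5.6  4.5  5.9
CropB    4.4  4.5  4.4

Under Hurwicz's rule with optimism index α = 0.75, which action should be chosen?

CropC: 0.75·5.5 + 0.25·4.4 = 5.225
CropF: 0.75·6.0 + 0.25·4.4 = 5.6
CropE: 0.75·5.7 + 0.25·4.5 = 5.4
CropH: 0.75·5.9 + 0.25·4.5 = 5.55
CropB: 0.75·4.5 + 0.25·4.4 = 4.475
Highest Hurwicz score = 5.6 → CropF.

CropF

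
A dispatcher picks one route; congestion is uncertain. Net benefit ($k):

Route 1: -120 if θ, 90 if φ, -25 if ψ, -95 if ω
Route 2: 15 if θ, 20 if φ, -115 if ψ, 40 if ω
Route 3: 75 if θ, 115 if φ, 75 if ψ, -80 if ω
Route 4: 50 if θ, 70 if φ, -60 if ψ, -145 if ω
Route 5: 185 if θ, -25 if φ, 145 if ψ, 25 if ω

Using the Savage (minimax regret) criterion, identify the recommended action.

Column bests: θ=185, φ=115, ψ=145, ω=40.
Route 1 regrets: 305, 25, 170, 135 → max 305
Route 2 regrets: 170, 95, 260, 0 → max 260
Route 3 regrets: 110, 0, 70, 120 → max 120
Route 4 regrets: 135, 45, 205, 185 → max 205
Route 5 regrets: 0, 140, 0, 15 → max 140
Smallest max regret = 120 → Route 3.

Route 3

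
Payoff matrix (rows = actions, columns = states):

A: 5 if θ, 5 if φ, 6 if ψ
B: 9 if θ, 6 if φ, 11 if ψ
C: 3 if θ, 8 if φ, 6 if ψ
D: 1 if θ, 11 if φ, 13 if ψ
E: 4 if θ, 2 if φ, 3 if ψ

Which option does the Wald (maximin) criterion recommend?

B

Row minima: A=5, B=6, C=3, D=1, E=2
Best worst-case = 6 → B.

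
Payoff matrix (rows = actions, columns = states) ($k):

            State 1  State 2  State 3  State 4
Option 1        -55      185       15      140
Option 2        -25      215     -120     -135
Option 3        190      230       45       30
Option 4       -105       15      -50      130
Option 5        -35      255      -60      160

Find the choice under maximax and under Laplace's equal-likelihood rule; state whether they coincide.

Row maxima: Option 1=185, Option 2=215, Option 3=230, Option 4=130, Option 5=255
Best best-case = 255 → Option 5.
Row averages: Option 1=71.25, Option 2=-16.25, Option 3=123.75, Option 4=-2.5, Option 5=80
Highest average = 123.75 → Option 3.

maximax → Option 5; laplace → Option 3 (disagree)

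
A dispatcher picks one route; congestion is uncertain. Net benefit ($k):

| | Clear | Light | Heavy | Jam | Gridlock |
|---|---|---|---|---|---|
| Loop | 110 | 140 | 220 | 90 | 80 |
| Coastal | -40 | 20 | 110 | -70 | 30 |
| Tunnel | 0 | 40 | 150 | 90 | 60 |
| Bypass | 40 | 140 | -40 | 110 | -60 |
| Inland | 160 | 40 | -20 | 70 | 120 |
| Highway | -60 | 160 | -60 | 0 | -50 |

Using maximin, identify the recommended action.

Loop

Row minima: Loop=80, Coastal=-70, Tunnel=0, Bypass=-60, Inland=-20, Highway=-60
Best worst-case = 80 → Loop.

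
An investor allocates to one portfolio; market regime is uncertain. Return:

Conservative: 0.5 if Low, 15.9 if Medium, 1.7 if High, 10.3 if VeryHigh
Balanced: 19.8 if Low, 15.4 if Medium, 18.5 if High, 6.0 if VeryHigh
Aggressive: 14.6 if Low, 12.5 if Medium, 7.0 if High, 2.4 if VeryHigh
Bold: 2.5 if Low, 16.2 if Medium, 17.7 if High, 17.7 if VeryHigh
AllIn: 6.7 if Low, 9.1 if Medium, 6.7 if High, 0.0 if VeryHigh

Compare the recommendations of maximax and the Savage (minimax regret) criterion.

maximax → Balanced; minimax regret → Balanced (agree)

Row maxima: Conservative=15.9, Balanced=19.8, Aggressive=14.6, Bold=17.7, AllIn=9.1
Best best-case = 19.8 → Balanced.
Column bests: Low=19.8, Medium=16.2, High=18.5, VeryHigh=17.7.
Conservative regrets: 19.3, 0.3, 16.8, 7.4 → max 19.3
Balanced regrets: 0.0, 0.8, 0.0, 11.7 → max 11.7
Aggressive regrets: 5.2, 3.7, 11.5, 15.3 → max 15.3
Bold regrets: 17.3, 0.0, 0.8, 0.0 → max 17.3
AllIn regrets: 13.1, 7.1, 11.8, 17.7 → max 17.7
Smallest max regret = 11.7 → Balanced.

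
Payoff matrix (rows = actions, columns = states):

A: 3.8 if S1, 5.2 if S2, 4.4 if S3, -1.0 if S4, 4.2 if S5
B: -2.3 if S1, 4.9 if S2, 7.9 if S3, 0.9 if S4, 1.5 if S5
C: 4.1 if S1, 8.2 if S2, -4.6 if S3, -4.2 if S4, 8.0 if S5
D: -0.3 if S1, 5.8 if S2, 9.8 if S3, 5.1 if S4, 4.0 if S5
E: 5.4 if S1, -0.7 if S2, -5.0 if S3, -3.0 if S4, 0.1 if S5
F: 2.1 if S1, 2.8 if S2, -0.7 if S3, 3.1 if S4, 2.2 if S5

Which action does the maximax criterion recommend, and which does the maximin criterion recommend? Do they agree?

maximax → D; maximin → D (agree)

Row maxima: A=5.2, B=7.9, C=8.2, D=9.8, E=5.4, F=3.1
Best best-case = 9.8 → D.
Row minima: A=-1.0, B=-2.3, C=-4.6, D=-0.3, E=-5.0, F=-0.7
Best worst-case = -0.3 → D.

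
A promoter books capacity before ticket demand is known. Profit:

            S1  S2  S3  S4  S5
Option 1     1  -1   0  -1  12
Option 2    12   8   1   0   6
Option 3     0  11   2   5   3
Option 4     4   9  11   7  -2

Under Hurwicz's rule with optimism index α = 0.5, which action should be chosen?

Option 2

Option 1: 0.5·12 + 0.5·(-1) = 5.5
Option 2: 0.5·12 + 0.5·0 = 6
Option 3: 0.5·11 + 0.5·0 = 5.5
Option 4: 0.5·11 + 0.5·(-2) = 4.5
Highest Hurwicz score = 6 → Option 2.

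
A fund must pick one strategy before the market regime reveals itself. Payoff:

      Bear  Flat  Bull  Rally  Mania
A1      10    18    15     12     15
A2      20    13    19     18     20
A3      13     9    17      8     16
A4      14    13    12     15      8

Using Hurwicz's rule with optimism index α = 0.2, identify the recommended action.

A2

A1: 0.2·18 + 0.8·10 = 11.6
A2: 0.2·20 + 0.8·13 = 14.4
A3: 0.2·17 + 0.8·8 = 9.8
A4: 0.2·15 + 0.8·8 = 9.4
Highest Hurwicz score = 14.4 → A2.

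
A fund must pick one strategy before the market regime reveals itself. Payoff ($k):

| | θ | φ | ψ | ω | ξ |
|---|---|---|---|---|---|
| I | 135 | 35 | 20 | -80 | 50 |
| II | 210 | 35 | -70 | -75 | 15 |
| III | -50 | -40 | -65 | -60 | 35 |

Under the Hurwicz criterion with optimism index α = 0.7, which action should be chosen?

II

I: 0.7·135 + 0.3·(-80) = 70.5
II: 0.7·210 + 0.3·(-75) = 124.5
III: 0.7·35 + 0.3·(-65) = 5
Highest Hurwicz score = 124.5 → II.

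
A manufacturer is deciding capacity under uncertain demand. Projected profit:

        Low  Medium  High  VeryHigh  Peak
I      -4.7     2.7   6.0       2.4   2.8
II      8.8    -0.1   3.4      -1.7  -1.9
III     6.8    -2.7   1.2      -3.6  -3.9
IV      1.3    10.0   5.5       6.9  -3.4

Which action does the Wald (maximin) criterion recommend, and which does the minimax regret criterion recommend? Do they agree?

Row minima: I=-4.7, II=-1.9, III=-3.9, IV=-3.4
Best worst-case = -1.9 → II.
Column bests: Low=8.8, Medium=10.0, High=6.0, VeryHigh=6.9, Peak=2.8.
I regrets: 13.5, 7.3, 0.0, 4.5, 0.0 → max 13.5
II regrets: 0.0, 10.1, 2.6, 8.6, 4.7 → max 10.1
III regrets: 2.0, 12.7, 4.8, 10.5, 6.7 → max 12.7
IV regrets: 7.5, 0.0, 0.5, 0.0, 6.2 → max 7.5
Smallest max regret = 7.5 → IV.

maximin → II; minimax regret → IV (disagree)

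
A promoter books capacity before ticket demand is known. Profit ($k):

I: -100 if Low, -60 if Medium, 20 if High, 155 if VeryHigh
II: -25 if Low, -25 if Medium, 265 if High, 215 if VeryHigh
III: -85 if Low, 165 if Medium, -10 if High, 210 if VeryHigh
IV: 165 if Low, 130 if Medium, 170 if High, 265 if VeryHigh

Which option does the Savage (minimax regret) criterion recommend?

Column bests: Low=165, Medium=165, High=265, VeryHigh=265.
I regrets: 265, 225, 245, 110 → max 265
II regrets: 190, 190, 0, 50 → max 190
III regrets: 250, 0, 275, 55 → max 275
IV regrets: 0, 35, 95, 0 → max 95
Smallest max regret = 95 → IV.

IV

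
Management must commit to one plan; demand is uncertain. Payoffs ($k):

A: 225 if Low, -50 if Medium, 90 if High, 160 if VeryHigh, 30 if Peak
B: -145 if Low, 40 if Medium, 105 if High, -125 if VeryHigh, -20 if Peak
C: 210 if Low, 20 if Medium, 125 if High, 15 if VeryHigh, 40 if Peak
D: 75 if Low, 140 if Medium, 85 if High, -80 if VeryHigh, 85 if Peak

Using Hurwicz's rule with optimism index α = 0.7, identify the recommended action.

A: 0.7·225 + 0.3·(-50) = 142.5
B: 0.7·105 + 0.3·(-145) = 30
C: 0.7·210 + 0.3·15 = 151.5
D: 0.7·140 + 0.3·(-80) = 74
Highest Hurwicz score = 151.5 → C.

C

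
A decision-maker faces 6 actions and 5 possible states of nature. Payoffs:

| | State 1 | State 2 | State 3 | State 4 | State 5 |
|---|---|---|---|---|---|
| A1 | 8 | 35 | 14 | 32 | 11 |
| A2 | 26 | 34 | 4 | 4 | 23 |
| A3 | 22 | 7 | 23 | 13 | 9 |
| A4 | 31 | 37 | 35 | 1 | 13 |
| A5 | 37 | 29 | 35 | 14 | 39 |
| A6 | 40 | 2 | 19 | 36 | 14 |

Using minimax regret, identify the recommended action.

Column bests: State 1=40, State 2=37, State 3=35, State 4=36, State 5=39.
A1 regrets: 32, 2, 21, 4, 28 → max 32
A2 regrets: 14, 3, 31, 32, 16 → max 32
A3 regrets: 18, 30, 12, 23, 30 → max 30
A4 regrets: 9, 0, 0, 35, 26 → max 35
A5 regrets: 3, 8, 0, 22, 0 → max 22
A6 regrets: 0, 35, 16, 0, 25 → max 35
Smallest max regret = 22 → A5.

A5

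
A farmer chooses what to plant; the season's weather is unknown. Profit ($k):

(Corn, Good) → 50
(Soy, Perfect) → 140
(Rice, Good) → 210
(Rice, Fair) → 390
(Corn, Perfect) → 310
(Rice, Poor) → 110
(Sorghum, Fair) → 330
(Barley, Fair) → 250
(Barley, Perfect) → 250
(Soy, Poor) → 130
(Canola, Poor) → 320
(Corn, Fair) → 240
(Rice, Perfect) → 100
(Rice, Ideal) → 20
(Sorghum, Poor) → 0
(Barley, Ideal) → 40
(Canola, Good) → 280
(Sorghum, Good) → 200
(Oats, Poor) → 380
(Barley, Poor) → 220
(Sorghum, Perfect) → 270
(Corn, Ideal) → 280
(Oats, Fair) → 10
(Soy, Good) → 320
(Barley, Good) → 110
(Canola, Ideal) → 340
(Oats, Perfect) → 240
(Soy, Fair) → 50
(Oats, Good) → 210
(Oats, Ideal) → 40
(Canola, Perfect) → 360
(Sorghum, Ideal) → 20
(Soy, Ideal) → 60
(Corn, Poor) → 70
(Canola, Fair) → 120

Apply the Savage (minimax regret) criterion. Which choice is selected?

Column bests: Poor=380, Fair=390, Good=320, Ideal=340, Perfect=360.
Soy regrets: 250, 340, 0, 280, 220 → max 340
Corn regrets: 310, 150, 270, 60, 50 → max 310
Canola regrets: 60, 270, 40, 0, 0 → max 270
Sorghum regrets: 380, 60, 120, 320, 90 → max 380
Barley regrets: 160, 140, 210, 300, 110 → max 300
Oats regrets: 0, 380, 110, 300, 120 → max 380
Rice regrets: 270, 0, 110, 320, 260 → max 320
Smallest max regret = 270 → Canola.

Canola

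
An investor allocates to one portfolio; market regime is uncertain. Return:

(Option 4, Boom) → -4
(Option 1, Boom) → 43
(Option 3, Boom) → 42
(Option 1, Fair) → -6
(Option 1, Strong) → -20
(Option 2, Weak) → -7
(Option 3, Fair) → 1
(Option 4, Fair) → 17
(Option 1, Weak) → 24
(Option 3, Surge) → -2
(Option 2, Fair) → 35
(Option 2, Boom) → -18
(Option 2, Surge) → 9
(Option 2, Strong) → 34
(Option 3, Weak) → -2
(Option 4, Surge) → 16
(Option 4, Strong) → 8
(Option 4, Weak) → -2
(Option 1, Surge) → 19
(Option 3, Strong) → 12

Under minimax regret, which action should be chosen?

Column bests: Weak=24, Fair=35, Strong=34, Boom=43, Surge=19.
Option 1 regrets: 0, 41, 54, 0, 0 → max 54
Option 2 regrets: 31, 0, 0, 61, 10 → max 61
Option 3 regrets: 26, 34, 22, 1, 21 → max 34
Option 4 regrets: 26, 18, 26, 47, 3 → max 47
Smallest max regret = 34 → Option 3.

Option 3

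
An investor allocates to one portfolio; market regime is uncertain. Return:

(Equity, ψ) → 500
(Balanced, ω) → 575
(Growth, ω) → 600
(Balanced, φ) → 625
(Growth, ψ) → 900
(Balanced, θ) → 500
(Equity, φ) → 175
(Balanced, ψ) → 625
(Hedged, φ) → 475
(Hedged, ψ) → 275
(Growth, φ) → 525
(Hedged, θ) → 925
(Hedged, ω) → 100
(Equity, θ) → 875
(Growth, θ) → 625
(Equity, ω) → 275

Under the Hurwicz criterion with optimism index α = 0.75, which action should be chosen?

Growth

Hedged: 0.75·925 + 0.25·100 = 718.75
Growth: 0.75·900 + 0.25·525 = 806.25
Balanced: 0.75·625 + 0.25·500 = 593.75
Equity: 0.75·875 + 0.25·175 = 700
Highest Hurwicz score = 806.25 → Growth.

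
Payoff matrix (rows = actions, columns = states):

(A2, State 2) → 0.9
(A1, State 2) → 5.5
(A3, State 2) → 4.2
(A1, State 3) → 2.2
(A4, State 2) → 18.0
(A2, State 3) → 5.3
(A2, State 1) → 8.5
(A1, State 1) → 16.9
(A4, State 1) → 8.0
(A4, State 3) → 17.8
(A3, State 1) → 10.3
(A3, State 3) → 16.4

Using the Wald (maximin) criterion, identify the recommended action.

Row minima: A1=2.2, A2=0.9, A3=4.2, A4=8.0
Best worst-case = 8.0 → A4.

A4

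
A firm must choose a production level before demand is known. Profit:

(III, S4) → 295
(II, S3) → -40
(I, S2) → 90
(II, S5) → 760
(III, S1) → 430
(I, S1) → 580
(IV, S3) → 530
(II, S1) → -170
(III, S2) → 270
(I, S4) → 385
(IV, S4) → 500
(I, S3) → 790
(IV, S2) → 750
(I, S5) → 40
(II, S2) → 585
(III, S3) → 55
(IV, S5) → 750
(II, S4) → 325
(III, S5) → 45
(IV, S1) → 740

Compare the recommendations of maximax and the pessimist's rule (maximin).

maximax → I; maximin → IV (disagree)

Row maxima: I=790, II=760, III=430, IV=750
Best best-case = 790 → I.
Row minima: I=40, II=-170, III=45, IV=500
Best worst-case = 500 → IV.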